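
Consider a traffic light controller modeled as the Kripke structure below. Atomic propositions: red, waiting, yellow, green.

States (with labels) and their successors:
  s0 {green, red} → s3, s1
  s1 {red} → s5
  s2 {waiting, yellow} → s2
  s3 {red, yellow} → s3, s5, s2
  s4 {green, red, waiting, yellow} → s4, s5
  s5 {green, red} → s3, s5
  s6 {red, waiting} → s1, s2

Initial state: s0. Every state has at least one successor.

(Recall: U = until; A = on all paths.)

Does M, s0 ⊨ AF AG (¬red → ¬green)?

Satisfied

States satisfying AG (¬red → ¬green): {s0, s1, s2, s3, s4, s5, s6}.
States satisfying AF AG (¬red → ¬green): {s0, s1, s2, s3, s4, s5, s6}.
s0 ∈ Sat(AF AG (¬red → ¬green)).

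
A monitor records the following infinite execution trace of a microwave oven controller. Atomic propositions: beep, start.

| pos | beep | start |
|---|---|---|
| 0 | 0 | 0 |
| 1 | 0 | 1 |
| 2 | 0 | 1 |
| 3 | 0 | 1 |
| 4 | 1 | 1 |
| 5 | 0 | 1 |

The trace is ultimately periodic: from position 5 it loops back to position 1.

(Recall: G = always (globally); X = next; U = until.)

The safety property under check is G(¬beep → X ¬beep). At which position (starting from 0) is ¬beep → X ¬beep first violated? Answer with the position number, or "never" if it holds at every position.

3

Check ¬beep → X ¬beep at each position in order: 0 ✓, 1 ✓, 2 ✓.
At position 3 the labels are {start} and the next position 4 has {beep, start}, so ¬beep → X ¬beep is false there. This is the first violation.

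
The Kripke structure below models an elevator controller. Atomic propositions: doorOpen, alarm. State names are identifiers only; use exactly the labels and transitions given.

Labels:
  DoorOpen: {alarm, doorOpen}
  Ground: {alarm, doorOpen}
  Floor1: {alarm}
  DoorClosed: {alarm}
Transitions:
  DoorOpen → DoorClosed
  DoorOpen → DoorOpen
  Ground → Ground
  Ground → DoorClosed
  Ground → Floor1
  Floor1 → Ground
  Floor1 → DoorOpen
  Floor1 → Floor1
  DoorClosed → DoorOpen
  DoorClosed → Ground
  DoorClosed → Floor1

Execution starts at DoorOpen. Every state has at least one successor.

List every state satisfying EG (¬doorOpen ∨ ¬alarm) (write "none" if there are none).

States satisfying ¬doorOpen ∨ ¬alarm: {Floor1, DoorClosed}.
States satisfying EG (¬doorOpen ∨ ¬alarm): {Floor1, DoorClosed}.

{Floor1, DoorClosed}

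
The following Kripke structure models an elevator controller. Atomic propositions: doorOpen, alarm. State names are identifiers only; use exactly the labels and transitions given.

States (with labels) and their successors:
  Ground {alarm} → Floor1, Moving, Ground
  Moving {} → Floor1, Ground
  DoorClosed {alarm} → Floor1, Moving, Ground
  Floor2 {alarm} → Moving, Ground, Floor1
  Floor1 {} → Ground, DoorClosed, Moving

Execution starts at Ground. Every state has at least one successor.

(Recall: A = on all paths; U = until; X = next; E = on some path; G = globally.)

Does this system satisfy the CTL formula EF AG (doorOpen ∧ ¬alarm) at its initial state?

Violated

States satisfying AG (doorOpen ∧ ¬alarm): ∅.
States satisfying EF AG (doorOpen ∧ ¬alarm): ∅.
No suitable path/successor from Ground witnesses the formula.
Ground ∉ Sat(EF AG (doorOpen ∧ ¬alarm)).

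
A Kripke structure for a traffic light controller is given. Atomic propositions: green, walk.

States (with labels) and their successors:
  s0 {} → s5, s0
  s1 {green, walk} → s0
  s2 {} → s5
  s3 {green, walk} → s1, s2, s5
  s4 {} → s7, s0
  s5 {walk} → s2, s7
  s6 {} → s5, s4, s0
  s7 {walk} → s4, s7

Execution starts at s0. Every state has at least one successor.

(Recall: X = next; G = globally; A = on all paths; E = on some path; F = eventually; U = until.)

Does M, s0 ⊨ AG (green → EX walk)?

Holds

States satisfying green → EX walk: {s0, s2, s3, s4, s5, s6, s7}.
States satisfying AG (green → EX walk): {s0, s2, s4, s5, s6, s7}.
Every state reachable from s0 satisfies green → EX walk.
s0 ∈ Sat(AG (green → EX walk)).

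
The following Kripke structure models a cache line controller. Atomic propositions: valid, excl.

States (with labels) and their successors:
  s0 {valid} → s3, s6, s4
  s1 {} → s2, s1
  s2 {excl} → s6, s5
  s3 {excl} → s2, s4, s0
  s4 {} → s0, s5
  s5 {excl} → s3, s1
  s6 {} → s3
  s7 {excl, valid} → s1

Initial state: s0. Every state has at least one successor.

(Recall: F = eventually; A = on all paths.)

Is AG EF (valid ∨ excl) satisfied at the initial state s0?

Satisfied

States satisfying EF (valid ∨ excl): {s0, s1, s2, s3, s4, s5, s6, s7}.
States satisfying AG EF (valid ∨ excl): {s0, s1, s2, s3, s4, s5, s6, s7}.
Every state reachable from s0 satisfies EF (valid ∨ excl).
s0 ∈ Sat(AG EF (valid ∨ excl)).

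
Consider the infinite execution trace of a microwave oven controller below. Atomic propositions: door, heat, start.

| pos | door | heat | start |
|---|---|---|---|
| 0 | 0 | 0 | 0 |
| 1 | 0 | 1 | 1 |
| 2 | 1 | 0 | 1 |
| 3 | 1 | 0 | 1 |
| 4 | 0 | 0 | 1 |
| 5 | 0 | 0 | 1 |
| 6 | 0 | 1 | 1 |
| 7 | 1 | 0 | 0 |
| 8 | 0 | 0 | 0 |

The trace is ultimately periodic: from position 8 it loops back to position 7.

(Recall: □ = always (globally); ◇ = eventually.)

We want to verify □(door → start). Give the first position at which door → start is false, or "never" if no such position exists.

7

Check door → start at each position in order: 0 ✓, 1 ✓, 2 ✓, 3 ✓, 4 ✓, 5 ✓, 6 ✓.
At position 7 the labels are {door}, so door → start is false there. This is the first violation.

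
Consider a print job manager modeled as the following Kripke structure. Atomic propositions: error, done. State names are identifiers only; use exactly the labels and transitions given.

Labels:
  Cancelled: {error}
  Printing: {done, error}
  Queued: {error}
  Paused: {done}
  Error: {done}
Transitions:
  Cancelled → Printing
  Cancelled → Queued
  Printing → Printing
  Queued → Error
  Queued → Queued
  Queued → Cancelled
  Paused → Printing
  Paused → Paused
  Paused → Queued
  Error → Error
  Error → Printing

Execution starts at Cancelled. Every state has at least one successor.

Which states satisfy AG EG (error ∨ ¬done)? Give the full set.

{Printing}

States satisfying EG (error ∨ ¬done): {Cancelled, Printing, Queued}.
States satisfying AG EG (error ∨ ¬done): {Printing}.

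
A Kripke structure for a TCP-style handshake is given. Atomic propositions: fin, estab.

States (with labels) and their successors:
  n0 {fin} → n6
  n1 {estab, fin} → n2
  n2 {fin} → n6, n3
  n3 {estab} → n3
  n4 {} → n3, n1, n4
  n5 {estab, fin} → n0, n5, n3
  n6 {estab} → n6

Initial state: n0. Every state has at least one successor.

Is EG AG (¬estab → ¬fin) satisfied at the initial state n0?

Does not hold

States satisfying AG (¬estab → ¬fin): {n3, n6}.
States satisfying EG AG (¬estab → ¬fin): {n3, n6}.
No suitable path/successor from n0 witnesses the formula.
n0 ∉ Sat(EG AG (¬estab → ¬fin)).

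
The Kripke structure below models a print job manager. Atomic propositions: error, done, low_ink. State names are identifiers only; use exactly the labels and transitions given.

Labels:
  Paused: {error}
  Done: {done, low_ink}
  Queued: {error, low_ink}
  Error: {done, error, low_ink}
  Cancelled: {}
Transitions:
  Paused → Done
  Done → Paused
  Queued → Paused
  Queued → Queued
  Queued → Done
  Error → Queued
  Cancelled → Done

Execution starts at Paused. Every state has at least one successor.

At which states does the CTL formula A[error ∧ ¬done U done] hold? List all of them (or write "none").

{Paused, Done, Error}

States satisfying error ∧ ¬done: {Paused, Queued}.
States satisfying done: {Done, Error}.
States satisfying A[error ∧ ¬done U done]: {Paused, Done, Error}.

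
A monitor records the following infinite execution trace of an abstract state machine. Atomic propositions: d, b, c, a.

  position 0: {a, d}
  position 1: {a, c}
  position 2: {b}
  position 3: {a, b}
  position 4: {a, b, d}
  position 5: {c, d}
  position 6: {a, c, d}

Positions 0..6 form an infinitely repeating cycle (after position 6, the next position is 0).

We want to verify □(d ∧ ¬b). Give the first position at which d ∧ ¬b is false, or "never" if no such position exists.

Check d ∧ ¬b at each position in order: 0 ✓.
At position 1 the labels are {a, c}, so d ∧ ¬b is false there. This is the first violation.

1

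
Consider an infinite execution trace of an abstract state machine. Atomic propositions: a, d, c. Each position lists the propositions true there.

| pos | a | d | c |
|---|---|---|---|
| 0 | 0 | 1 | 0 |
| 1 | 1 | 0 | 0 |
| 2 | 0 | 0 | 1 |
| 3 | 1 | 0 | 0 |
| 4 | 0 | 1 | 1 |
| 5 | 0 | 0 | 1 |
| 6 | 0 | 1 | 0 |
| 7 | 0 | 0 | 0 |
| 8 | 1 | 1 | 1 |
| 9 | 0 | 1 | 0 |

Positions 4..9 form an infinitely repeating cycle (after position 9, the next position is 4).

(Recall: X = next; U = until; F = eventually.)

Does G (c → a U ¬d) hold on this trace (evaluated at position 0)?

Does not hold

c → a U ¬d must hold at every position from 0 onward. It fails at position 4, so G (c → a U ¬d) is false.
Positions where c holds: 2, 4, 5, 8.
Check a U ¬d at each: 2→ok, 4→fails, 5→ok, 8→fails.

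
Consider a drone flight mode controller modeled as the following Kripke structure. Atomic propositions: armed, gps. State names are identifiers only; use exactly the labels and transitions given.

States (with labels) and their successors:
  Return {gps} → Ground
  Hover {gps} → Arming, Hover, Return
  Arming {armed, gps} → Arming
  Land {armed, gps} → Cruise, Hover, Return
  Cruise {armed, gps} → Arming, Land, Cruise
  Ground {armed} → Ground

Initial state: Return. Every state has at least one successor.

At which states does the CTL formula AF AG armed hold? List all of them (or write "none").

States satisfying AG armed: {Arming, Ground}.
States satisfying AF AG armed: {Return, Arming, Ground}.

{Return, Arming, Ground}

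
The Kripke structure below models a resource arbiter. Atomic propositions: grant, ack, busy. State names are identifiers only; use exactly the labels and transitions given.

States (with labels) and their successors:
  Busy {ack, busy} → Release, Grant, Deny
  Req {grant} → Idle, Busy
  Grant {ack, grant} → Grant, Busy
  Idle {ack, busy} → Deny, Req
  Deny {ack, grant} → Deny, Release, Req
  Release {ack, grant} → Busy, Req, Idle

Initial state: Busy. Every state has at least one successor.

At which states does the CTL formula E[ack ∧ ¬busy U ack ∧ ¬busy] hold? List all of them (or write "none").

{Grant, Deny, Release}

States satisfying ack ∧ ¬busy: {Grant, Deny, Release}.
States satisfying E[ack ∧ ¬busy U ack ∧ ¬busy]: {Grant, Deny, Release}.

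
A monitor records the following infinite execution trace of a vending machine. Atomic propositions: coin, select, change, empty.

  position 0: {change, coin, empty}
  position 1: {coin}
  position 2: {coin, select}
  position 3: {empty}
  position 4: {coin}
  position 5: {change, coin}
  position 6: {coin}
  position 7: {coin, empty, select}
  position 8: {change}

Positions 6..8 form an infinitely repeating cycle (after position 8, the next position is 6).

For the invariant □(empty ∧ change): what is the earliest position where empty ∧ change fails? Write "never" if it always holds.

1

Check empty ∧ change at each position in order: 0 ✓.
At position 1 the labels are {coin}, so empty ∧ change is false there. This is the first violation.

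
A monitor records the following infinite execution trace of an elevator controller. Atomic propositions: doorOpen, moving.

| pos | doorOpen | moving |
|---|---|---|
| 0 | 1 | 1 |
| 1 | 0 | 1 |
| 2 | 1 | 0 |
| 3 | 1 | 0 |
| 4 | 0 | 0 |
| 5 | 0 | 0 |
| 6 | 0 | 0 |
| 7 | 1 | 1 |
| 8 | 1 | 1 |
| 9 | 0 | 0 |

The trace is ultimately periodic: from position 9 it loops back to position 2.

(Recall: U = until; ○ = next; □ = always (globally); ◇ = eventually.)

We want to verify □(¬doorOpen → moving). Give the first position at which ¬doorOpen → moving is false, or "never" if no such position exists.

Check ¬doorOpen → moving at each position in order: 0 ✓, 1 ✓, 2 ✓, 3 ✓.
At position 4 the labels are {}, so ¬doorOpen → moving is false there. This is the first violation.

4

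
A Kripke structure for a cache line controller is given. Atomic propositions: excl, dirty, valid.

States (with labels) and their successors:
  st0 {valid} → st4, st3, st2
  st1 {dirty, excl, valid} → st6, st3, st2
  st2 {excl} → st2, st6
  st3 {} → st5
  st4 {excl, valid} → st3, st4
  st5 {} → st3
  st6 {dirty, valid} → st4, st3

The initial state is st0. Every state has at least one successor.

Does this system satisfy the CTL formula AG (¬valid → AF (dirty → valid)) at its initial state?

Yes

States satisfying ¬valid → AF (dirty → valid): {st0, st1, st2, st3, st4, st5, st6}.
States satisfying AG (¬valid → AF (dirty → valid)): {st0, st1, st2, st3, st4, st5, st6}.
Every state reachable from st0 satisfies ¬valid → AF (dirty → valid).
st0 ∈ Sat(AG (¬valid → AF (dirty → valid))).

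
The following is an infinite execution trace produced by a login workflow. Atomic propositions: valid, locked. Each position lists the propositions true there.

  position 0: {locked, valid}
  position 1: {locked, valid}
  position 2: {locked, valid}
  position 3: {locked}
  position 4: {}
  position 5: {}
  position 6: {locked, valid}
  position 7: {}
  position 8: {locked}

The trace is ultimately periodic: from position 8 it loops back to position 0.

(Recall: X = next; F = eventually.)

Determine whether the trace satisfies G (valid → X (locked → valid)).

valid → X (locked → valid) must hold at every position from 0 onward. It fails at position 2, so G (valid → X (locked → valid)) is false.
Positions where valid holds: 0, 1, 2, 6.
Check X (locked → valid) at each: 0→ok, 1→ok, 2→fails, 6→ok.

Violated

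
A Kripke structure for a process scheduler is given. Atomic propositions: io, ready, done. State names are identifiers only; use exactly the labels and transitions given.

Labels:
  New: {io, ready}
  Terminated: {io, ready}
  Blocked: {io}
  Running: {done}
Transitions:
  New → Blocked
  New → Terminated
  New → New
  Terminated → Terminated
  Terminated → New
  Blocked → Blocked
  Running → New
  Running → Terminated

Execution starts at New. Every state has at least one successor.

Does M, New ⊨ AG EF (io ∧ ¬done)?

States satisfying EF (io ∧ ¬done): {New, Terminated, Blocked, Running}.
States satisfying AG EF (io ∧ ¬done): {New, Terminated, Blocked, Running}.
Every state reachable from New satisfies EF (io ∧ ¬done).
New ∈ Sat(AG EF (io ∧ ¬done)).

Satisfied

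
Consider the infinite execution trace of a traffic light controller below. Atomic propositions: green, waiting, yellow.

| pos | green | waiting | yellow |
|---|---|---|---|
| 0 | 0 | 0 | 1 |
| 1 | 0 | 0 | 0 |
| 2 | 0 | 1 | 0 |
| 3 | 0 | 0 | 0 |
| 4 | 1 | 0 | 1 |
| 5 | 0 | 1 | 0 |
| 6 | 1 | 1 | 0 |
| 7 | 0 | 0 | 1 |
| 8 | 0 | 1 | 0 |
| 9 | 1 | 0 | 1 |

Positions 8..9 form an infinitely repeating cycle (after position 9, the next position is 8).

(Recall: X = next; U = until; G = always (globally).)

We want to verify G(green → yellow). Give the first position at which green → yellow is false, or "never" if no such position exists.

Check green → yellow at each position in order: 0 ✓, 1 ✓, 2 ✓, 3 ✓, 4 ✓, 5 ✓.
At position 6 the labels are {green, waiting}, so green → yellow is false there. This is the first violation.

6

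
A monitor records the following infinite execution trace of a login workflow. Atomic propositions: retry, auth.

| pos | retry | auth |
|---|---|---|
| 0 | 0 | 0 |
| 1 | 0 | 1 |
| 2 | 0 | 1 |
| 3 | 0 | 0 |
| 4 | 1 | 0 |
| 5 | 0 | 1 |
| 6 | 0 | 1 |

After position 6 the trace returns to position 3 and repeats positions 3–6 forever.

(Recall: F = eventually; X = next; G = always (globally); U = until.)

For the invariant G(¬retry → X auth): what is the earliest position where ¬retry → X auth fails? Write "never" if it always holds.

2

Check ¬retry → X auth at each position in order: 0 ✓, 1 ✓.
At position 2 the labels are {auth} and the next position 3 has {}, so ¬retry → X auth is false there. This is the first violation.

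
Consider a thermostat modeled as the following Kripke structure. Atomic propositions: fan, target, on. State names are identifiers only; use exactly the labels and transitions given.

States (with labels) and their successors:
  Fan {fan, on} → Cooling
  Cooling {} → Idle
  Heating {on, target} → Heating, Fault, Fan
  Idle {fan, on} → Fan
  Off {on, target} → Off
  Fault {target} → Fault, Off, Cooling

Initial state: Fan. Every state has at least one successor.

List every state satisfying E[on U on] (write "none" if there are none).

{Fan, Heating, Idle, Off}

States satisfying on: {Fan, Heating, Idle, Off}.
States satisfying E[on U on]: {Fan, Heating, Idle, Off}.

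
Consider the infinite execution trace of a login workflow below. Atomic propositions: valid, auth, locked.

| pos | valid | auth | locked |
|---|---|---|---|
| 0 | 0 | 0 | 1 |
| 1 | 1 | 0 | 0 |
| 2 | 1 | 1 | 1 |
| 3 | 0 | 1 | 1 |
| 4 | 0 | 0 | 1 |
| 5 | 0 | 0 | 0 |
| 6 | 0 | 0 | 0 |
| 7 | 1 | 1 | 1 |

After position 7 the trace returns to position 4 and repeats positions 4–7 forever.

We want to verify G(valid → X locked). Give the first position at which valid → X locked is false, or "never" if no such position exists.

valid → X locked holds at every position 0..7, and those are all the positions the trace ever visits, so the invariant G(valid → X locked) is never violated.

never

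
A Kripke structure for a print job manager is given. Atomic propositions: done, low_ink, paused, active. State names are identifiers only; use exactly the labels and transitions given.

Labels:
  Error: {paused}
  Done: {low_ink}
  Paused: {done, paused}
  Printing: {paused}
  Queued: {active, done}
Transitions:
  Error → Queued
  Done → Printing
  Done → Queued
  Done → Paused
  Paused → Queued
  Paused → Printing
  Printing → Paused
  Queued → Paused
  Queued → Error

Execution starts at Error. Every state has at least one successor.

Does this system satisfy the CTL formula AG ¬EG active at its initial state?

States satisfying ¬EG active: {Error, Done, Paused, Printing, Queued}.
States satisfying AG ¬EG active: {Error, Done, Paused, Printing, Queued}.
Every state reachable from Error satisfies ¬EG active.
Error ∈ Sat(AG ¬EG active).

Yes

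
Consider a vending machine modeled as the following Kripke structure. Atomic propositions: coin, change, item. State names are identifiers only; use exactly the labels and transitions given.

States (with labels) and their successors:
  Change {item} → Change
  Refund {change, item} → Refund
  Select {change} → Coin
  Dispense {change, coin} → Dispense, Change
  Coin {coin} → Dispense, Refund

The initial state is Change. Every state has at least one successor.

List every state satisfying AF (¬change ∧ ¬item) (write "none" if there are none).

{Select, Coin}

States satisfying ¬change ∧ ¬item: {Coin}.
States satisfying AF (¬change ∧ ¬item): {Select, Coin}.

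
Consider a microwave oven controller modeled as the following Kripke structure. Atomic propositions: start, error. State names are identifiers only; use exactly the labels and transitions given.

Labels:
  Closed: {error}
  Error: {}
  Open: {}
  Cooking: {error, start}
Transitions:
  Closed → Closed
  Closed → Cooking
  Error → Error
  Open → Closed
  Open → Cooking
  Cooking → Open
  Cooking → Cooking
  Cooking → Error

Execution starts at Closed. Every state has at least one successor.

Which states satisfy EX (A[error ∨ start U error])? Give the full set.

{Closed, Open, Cooking}

States satisfying A[error ∨ start U error]: {Closed, Cooking}.
States satisfying EX (A[error ∨ start U error]): {Closed, Open, Cooking}.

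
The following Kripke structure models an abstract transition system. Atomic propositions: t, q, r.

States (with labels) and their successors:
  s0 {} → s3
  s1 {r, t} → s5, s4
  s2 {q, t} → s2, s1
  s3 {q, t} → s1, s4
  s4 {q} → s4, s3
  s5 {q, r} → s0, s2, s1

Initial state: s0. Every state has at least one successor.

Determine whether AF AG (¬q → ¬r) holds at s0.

Violated

States satisfying AG (¬q → ¬r): ∅.
States satisfying AF AG (¬q → ¬r): ∅.
There is a path from s0 along which AG (¬q → ¬r) never holds.
s0 ∉ Sat(AF AG (¬q → ¬r)).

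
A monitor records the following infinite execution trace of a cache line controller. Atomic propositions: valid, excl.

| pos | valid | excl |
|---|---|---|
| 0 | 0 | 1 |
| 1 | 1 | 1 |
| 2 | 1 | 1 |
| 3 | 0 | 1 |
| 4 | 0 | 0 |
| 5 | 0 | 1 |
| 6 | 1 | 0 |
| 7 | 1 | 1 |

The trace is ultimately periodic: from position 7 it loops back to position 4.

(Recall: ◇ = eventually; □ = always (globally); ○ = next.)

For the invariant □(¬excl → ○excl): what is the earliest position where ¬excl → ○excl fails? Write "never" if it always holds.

¬excl → ○excl holds at every position 0..7, and those are all the positions the trace ever visits, so the invariant □(¬excl → ○excl) is never violated.

never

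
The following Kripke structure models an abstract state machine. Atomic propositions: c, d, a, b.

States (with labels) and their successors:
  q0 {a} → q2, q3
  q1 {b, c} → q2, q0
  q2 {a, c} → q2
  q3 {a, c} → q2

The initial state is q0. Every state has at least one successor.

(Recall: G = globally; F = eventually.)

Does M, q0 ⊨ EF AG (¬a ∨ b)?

No

States satisfying AG (¬a ∨ b): ∅.
States satisfying EF AG (¬a ∨ b): ∅.
No suitable path/successor from q0 witnesses the formula.
q0 ∉ Sat(EF AG (¬a ∨ b)).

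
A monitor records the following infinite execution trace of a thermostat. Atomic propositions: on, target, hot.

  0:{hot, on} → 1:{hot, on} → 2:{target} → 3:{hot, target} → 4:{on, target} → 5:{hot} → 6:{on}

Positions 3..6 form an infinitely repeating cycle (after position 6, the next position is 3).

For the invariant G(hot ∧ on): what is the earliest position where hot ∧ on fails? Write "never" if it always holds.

2

Check hot ∧ on at each position in order: 0 ✓, 1 ✓.
At position 2 the labels are {target}, so hot ∧ on is false there. This is the first violation.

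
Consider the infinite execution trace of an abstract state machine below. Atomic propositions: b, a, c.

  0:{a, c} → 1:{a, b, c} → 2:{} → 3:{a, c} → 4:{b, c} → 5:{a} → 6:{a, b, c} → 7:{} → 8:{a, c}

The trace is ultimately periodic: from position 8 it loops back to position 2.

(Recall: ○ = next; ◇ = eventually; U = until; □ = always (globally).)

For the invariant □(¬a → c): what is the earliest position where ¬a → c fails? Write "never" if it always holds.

Check ¬a → c at each position in order: 0 ✓, 1 ✓.
At position 2 the labels are {}, so ¬a → c is false there. This is the first violation.

2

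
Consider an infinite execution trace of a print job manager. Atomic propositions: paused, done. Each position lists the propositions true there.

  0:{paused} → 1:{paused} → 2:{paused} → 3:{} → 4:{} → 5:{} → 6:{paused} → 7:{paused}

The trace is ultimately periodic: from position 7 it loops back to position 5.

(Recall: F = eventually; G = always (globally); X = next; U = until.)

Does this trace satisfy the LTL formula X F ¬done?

The position after 0 is 1; F ¬done is true there.

Satisfied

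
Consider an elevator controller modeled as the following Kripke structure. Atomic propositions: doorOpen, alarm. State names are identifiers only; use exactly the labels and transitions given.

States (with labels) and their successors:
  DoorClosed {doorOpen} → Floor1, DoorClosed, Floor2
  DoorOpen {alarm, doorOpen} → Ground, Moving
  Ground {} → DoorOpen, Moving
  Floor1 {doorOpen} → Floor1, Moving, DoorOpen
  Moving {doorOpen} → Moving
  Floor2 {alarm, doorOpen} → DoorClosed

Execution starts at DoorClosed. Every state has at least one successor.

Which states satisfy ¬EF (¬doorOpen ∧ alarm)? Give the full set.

States satisfying ¬doorOpen ∧ alarm: ∅.
States satisfying EF (¬doorOpen ∧ alarm): ∅.
States satisfying ¬EF (¬doorOpen ∧ alarm): {DoorClosed, DoorOpen, Ground, Floor1, Moving, Floor2}.

{DoorClosed, DoorOpen, Ground, Floor1, Moving, Floor2}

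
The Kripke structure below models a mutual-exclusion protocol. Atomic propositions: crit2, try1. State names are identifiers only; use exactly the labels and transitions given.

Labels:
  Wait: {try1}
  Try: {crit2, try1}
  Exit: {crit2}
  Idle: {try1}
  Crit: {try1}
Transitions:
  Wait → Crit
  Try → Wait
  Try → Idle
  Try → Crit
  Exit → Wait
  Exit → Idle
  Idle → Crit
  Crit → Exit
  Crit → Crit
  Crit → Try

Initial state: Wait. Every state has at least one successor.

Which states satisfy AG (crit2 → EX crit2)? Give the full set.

States satisfying crit2 → EX crit2: {Wait, Idle, Crit}.
States satisfying AG (crit2 → EX crit2): ∅.

none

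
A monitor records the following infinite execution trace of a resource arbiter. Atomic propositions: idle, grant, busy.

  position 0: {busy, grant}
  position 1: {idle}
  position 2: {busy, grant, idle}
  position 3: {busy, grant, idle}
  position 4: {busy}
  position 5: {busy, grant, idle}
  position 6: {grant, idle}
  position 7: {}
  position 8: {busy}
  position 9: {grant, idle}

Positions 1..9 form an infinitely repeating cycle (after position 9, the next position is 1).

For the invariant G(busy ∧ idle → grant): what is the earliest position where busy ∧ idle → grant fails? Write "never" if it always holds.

never

busy ∧ idle → grant holds at every position 0..9, and those are all the positions the trace ever visits, so the invariant G(busy ∧ idle → grant) is never violated.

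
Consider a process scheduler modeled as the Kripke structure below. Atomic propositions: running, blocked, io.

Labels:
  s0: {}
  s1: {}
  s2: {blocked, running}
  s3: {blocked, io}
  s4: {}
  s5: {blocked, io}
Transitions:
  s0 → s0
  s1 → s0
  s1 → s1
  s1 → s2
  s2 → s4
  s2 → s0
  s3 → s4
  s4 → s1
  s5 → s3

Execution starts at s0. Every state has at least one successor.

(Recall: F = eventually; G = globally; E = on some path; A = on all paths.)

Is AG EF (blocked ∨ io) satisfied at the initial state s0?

States satisfying EF (blocked ∨ io): {s1, s2, s3, s4, s5}.
States satisfying AG EF (blocked ∨ io): ∅.
s0 is reachable from s0 and violates EF (blocked ∨ io), so AG fails at s0.
s0 ∉ Sat(AG EF (blocked ∨ io)).

Does not hold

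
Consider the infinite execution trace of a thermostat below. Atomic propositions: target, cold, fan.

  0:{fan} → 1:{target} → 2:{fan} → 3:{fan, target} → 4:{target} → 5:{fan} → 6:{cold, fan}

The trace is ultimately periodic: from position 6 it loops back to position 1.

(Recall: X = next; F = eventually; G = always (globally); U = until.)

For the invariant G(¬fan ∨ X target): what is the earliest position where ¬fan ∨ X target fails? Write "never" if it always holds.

5

Check ¬fan ∨ X target at each position in order: 0 ✓, 1 ✓, 2 ✓, 3 ✓, 4 ✓.
At position 5 the labels are {fan} and the next position 6 has {cold, fan}, so ¬fan ∨ X target is false there. This is the first violation.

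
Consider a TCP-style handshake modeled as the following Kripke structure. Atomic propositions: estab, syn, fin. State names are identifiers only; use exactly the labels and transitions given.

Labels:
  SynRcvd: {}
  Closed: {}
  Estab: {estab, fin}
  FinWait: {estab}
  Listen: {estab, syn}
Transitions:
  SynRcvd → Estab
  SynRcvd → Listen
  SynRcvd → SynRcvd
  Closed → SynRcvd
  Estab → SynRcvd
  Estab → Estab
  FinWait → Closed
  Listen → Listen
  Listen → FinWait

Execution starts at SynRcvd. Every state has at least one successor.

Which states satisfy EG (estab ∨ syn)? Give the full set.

States satisfying estab ∨ syn: {Estab, FinWait, Listen}.
States satisfying EG (estab ∨ syn): {Estab, Listen}.

{Estab, Listen}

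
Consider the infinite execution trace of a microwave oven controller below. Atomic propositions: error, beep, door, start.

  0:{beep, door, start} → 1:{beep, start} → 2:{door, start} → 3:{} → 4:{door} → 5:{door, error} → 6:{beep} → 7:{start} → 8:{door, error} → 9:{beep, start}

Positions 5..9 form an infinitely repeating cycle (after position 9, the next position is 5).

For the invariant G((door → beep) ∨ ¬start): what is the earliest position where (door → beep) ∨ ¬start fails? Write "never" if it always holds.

2

Check (door → beep) ∨ ¬start at each position in order: 0 ✓, 1 ✓.
At position 2 the labels are {door, start}, so (door → beep) ∨ ¬start is false there. This is the first violation.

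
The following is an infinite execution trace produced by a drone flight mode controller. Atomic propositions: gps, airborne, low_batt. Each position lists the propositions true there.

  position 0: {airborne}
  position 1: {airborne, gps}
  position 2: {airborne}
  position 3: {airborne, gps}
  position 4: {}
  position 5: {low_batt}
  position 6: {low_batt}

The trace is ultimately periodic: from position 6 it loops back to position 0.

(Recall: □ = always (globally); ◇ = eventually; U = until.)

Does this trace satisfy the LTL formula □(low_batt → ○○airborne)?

low_batt → ○○airborne holds at every position 0..6, and those are all positions ever visited, so □(low_batt → ○○airborne) holds.
Positions where low_batt holds: 5, 6.
Check ○○airborne at each: 5→ok, 6→ok.

Yes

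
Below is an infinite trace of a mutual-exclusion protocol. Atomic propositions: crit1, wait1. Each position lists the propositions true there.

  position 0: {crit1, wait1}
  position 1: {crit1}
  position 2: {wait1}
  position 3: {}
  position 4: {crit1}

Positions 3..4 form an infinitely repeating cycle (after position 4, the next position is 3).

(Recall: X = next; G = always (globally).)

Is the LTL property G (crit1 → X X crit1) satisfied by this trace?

Does not hold

crit1 → X X crit1 must hold at every position from 0 onward. It fails at position 0, so G (crit1 → X X crit1) is false.
Positions where crit1 holds: 0, 1, 4.
Check X X crit1 at each: 0→fails, 1→fails, 4→ok.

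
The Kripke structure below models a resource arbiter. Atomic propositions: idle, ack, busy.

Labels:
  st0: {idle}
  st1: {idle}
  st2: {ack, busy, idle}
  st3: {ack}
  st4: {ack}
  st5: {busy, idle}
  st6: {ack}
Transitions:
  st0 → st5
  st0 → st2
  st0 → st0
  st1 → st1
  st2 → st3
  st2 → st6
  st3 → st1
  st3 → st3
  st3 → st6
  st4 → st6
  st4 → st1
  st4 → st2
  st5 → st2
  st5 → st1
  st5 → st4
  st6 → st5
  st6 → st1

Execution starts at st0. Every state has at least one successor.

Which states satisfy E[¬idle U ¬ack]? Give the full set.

States satisfying ¬idle: {st3, st4, st6}.
States satisfying ¬ack: {st0, st1, st5}.
States satisfying E[¬idle U ¬ack]: {st0, st1, st3, st4, st5, st6}.

{st0, st1, st3, st4, st5, st6}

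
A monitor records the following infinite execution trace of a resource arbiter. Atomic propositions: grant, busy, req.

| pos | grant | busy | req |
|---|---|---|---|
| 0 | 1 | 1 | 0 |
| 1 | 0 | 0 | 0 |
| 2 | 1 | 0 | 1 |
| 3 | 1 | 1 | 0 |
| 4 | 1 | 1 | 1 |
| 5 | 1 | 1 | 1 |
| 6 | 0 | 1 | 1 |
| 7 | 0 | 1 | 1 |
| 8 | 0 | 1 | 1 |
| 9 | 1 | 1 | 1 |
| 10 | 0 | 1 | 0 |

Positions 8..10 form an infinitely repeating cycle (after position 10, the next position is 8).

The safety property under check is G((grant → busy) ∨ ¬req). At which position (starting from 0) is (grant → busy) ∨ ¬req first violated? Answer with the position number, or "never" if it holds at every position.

2

Check (grant → busy) ∨ ¬req at each position in order: 0 ✓, 1 ✓.
At position 2 the labels are {grant, req}, so (grant → busy) ∨ ¬req is false there. This is the first violation.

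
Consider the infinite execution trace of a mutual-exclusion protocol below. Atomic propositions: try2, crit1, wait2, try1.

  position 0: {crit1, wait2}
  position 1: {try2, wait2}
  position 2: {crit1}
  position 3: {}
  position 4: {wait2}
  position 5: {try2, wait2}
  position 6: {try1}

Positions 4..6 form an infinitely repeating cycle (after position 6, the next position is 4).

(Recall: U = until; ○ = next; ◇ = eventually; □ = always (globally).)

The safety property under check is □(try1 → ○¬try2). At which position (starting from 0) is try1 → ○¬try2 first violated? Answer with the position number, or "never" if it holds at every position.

never

try1 → ○¬try2 holds at every position 0..6, and those are all the positions the trace ever visits, so the invariant □(try1 → ○¬try2) is never violated.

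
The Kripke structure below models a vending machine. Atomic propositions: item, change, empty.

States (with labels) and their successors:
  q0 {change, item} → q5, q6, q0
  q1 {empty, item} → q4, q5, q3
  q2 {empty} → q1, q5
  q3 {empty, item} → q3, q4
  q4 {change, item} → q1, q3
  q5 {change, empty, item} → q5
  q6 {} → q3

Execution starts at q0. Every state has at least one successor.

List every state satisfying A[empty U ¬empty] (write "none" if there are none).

States satisfying empty: {q1, q2, q3, q5}.
States satisfying ¬empty: {q0, q4, q6}.
States satisfying A[empty U ¬empty]: {q0, q4, q6}.

{q0, q4, q6}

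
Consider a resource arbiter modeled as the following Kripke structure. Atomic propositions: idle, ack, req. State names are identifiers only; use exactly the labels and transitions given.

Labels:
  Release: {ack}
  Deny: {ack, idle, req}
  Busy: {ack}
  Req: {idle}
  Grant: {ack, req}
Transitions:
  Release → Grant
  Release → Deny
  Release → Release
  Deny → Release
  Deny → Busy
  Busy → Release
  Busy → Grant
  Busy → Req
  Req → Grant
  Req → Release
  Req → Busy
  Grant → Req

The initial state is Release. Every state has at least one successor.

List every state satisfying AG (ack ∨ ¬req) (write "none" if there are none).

States satisfying ack ∨ ¬req: {Release, Deny, Busy, Req, Grant}.
States satisfying AG (ack ∨ ¬req): {Release, Deny, Busy, Req, Grant}.

{Release, Deny, Busy, Req, Grant}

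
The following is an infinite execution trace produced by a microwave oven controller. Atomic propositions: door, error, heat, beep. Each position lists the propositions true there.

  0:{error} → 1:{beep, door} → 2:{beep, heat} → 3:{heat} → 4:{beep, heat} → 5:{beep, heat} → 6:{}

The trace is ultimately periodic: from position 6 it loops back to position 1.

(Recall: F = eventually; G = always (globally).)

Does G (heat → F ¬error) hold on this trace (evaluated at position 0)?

heat → F ¬error holds at every position 0..6, and those are all positions ever visited, so G (heat → F ¬error) holds.
Positions where heat holds: 2, 3, 4, 5.
Check F ¬error at each: 2→ok, 3→ok, 4→ok, 5→ok.

Satisfied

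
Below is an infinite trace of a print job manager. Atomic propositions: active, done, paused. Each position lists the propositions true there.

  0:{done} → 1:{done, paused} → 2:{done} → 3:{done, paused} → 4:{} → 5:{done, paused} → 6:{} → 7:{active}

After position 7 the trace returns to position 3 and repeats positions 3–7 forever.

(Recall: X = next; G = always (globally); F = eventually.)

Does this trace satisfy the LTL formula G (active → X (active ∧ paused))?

active → X (active ∧ paused) must hold at every position from 0 onward. It fails at position 7, so G (active → X (active ∧ paused)) is false.
Positions where active holds: 7.
Check X (active ∧ paused) at each: 7→fails.

No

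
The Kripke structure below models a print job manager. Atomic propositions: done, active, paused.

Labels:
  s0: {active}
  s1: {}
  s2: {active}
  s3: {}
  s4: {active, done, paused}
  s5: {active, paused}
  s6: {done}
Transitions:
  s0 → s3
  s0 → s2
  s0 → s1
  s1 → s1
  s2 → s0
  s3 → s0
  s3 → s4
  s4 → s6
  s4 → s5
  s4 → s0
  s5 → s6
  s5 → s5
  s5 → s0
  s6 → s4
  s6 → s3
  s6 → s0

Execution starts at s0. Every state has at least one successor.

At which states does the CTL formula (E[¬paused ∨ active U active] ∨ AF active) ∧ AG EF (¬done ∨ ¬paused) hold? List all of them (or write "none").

{s0, s2, s3, s4, s5, s6}

States satisfying ¬paused ∨ active: {s0, s1, s2, s3, s4, s5, s6}.
States satisfying active: {s0, s2, s4, s5}.
States satisfying E[¬paused ∨ active U active]: {s0, s2, s3, s4, s5, s6}.
States satisfying AF active: {s0, s2, s3, s4, s5, s6}.
States satisfying E[¬paused ∨ active U active] ∨ AF active: {s0, s2, s3, s4, s5, s6}.
States satisfying EF (¬done ∨ ¬paused): {s0, s1, s2, s3, s4, s5, s6}.
States satisfying AG EF (¬done ∨ ¬paused): {s0, s1, s2, s3, s4, s5, s6}.
States satisfying (E[¬paused ∨ active U active] ∨ AF active) ∧ AG EF (¬done ∨ ¬paused): {s0, s2, s3, s4, s5, s6}.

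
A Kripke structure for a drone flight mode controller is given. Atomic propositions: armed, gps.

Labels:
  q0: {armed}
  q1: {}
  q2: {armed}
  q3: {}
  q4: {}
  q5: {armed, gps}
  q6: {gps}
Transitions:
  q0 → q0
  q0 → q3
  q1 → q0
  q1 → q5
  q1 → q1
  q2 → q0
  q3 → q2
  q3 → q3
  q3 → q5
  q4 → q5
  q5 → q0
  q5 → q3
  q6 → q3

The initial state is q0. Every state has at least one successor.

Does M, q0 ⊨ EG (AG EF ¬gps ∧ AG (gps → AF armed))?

States satisfying AG EF ¬gps ∧ AG (gps → AF armed): {q0, q1, q2, q3, q4, q5}.
States satisfying EG (AG EF ¬gps ∧ AG (gps → AF armed)): {q0, q1, q2, q3, q4, q5}.
q0 ∈ Sat(EG (AG EF ¬gps ∧ AG (gps → AF armed))).

Holds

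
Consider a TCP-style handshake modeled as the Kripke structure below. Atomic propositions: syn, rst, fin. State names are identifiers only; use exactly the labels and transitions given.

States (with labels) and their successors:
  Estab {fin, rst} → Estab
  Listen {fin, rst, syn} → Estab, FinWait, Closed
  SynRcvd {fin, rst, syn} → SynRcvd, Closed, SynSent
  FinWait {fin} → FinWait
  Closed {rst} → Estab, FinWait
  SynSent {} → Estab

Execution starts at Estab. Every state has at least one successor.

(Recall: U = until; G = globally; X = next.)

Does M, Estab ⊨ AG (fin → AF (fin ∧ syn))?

States satisfying fin → AF (fin ∧ syn): {Listen, SynRcvd, Closed, SynSent}.
States satisfying AG (fin → AF (fin ∧ syn)): ∅.
Estab is reachable from Estab and violates fin → AF (fin ∧ syn), so AG fails at Estab.
Estab ∉ Sat(AG (fin → AF (fin ∧ syn))).

No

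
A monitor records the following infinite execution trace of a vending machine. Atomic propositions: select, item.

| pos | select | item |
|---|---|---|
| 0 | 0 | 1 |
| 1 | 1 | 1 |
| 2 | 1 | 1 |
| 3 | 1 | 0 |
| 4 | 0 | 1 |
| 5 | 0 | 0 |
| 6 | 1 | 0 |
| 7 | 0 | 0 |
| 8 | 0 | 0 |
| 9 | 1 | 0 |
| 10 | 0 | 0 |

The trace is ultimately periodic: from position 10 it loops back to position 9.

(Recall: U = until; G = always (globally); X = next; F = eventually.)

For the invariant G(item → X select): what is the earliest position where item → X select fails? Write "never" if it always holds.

Check item → X select at each position in order: 0 ✓, 1 ✓, 2 ✓, 3 ✓.
At position 4 the labels are {item} and the next position 5 has {}, so item → X select is false there. This is the first violation.

4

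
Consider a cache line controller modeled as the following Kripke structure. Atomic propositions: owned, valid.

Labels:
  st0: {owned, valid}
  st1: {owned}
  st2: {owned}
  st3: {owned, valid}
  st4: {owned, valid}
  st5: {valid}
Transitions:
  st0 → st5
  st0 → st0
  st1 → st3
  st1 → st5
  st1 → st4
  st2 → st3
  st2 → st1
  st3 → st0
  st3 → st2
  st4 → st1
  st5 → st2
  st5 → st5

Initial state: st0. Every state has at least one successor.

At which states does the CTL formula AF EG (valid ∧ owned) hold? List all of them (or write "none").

States satisfying EG (valid ∧ owned): {st0, st3}.
States satisfying AF EG (valid ∧ owned): {st0, st3}.

{st0, st3}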